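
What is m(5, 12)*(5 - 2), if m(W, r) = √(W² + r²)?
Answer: 39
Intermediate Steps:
m(5, 12)*(5 - 2) = √(5² + 12²)*(5 - 2) = √(25 + 144)*3 = √169*3 = 13*3 = 39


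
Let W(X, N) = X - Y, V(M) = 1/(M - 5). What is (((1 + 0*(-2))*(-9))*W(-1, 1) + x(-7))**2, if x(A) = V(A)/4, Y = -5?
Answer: 2989441/2304 ≈ 1297.5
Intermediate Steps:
V(M) = 1/(-5 + M)
W(X, N) = 5 + X (W(X, N) = X - 1*(-5) = X + 5 = 5 + X)
x(A) = 1/(4*(-5 + A)) (x(A) = 1/((-5 + A)*4) = (1/4)/(-5 + A) = 1/(4*(-5 + A)))
(((1 + 0*(-2))*(-9))*W(-1, 1) + x(-7))**2 = (((1 + 0*(-2))*(-9))*(5 - 1) + 1/(4*(-5 - 7)))**2 = (((1 + 0)*(-9))*4 + (1/4)/(-12))**2 = ((1*(-9))*4 + (1/4)*(-1/12))**2 = (-9*4 - 1/48)**2 = (-36 - 1/48)**2 = (-1729/48)**2 = 2989441/2304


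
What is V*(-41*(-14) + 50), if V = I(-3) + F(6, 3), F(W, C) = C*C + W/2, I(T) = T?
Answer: 5616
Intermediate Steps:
F(W, C) = C**2 + W/2 (F(W, C) = C**2 + W*(1/2) = C**2 + W/2)
V = 9 (V = -3 + (3**2 + (1/2)*6) = -3 + (9 + 3) = -3 + 12 = 9)
V*(-41*(-14) + 50) = 9*(-41*(-14) + 50) = 9*(574 + 50) = 9*624 = 5616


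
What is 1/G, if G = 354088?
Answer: 1/354088 ≈ 2.8242e-6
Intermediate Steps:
1/G = 1/354088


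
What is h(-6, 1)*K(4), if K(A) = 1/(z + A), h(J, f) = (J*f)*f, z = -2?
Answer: -3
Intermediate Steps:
h(J, f) = J*f²
K(A) = 1/(-2 + A)
h(-6, 1)*K(4) = (-6*1²)/(-2 + 4) = -6*1/2 = -6*½ = -3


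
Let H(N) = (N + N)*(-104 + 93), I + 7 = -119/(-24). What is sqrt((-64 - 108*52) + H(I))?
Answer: I*sqrt(202863)/6 ≈ 75.067*I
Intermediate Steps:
I = -49/24 (I = -7 - 119/(-24) = -7 - 119*(-1/24) = -7 + 119/24 = -49/24 ≈ -2.0417)
H(N) = -22*N (H(N) = (2*N)*(-11) = -22*N)
sqrt((-64 - 108*52) + H(I)) = sqrt((-64 - 108*52) - 22*(-49/24)) = sqrt((-64 - 5616) + 539/12) = sqrt(-5680 + 539/12) = sqrt(-67621/12) = I*sqrt(202863)/6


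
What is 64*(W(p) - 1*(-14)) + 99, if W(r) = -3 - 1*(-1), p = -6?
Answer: 867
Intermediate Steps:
W(r) = -2 (W(r) = -3 + 1 = -2)
64*(W(p) - 1*(-14)) + 99 = 64*(-2 - 1*(-14)) + 99 = 64*(-2 + 14) + 99 = 64*12 + 99 = 768 + 99 = 867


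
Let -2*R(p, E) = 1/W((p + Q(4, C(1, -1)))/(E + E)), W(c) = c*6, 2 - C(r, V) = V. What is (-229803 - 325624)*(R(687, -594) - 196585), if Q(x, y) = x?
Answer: 75449279218072/691 ≈ 1.0919e+11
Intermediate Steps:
C(r, V) = 2 - V
W(c) = 6*c
R(p, E) = -E/(6*(4 + p)) (R(p, E) = -(E + E)/(6*(p + 4))/2 = -E/(3*(4 + p))/2 = -E/(6*(4 + p)))
(-229803 - 325624)*(R(687, -594) - 196585) = (-229803 - 325624)*(-1*(-594)/(24 + 6*687) - 196585) = -555427*(-1*(-594)/(24 + 4122) - 196585) = -555427*(-1*(-594)/4146 - 196585) = -555427*(-1*(-594)*1/4146 - 196585) = -555427*(99/691 - 196585) = -555427*(-135840136/691) = 75449279218072/691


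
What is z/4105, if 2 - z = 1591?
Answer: -1589/4105 ≈ -0.38709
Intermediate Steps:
z = -1589 (z = 2 - 1*1591 = 2 - 1591 = -1589)
z/4105 = -1589/4105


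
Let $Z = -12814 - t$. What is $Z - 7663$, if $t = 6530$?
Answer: $-27007$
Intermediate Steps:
$Z = -19344$ ($Z = -12814 - 6530 = -19344$)
$Z - 7663 = -19344 - 7663 = -27007$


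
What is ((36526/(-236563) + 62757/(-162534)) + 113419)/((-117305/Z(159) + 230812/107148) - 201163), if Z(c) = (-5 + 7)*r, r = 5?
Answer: -38938355854799248467/73088975298731748041 ≈ -0.53275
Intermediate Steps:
Z(c) = 10 (Z(c) = (-5 + 7)*5 = 2*5 = 10)
((36526/(-236563) + 62757/(-162534)) + 113419)/((-117305/Z(159) + 230812/107148) - 201163) = ((36526/(-236563) + 62757/(-162534)) + 113419)/((-117305/10 + 230812/107148) - 201163) = ((36526*(-1/236563) + 62757*(-1/162534)) + 113419)/((-117305*1/10 + 230812*(1/107148)) - 201163) = ((-36526/236563 - 20919/54178) + 113419)/((-23461/2 + 57703/26787) - 201163) = (-6927567025/12816510214 + 113419)/(-628334401/53574 - 201163) = 1453628844394641/(12816510214*(-11405440963/53574)) = (1453628844394641/12816510214)*(-53574/11405440963) = -38938355854799248467/73088975298731748041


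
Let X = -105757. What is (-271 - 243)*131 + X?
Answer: -173091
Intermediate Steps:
(-271 - 243)*131 + X = (-271 - 243)*131 - 105757 = -514*131 - 105757 = -67334 - 105757 = -173091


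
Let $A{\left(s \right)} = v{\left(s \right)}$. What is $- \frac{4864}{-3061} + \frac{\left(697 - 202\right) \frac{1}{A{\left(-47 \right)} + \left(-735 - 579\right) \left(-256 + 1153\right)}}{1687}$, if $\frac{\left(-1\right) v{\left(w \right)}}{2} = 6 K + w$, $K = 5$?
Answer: $\frac{9671277863237}{6086304723968} \approx 1.589$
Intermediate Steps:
$v{\left(w \right)} = -60 - 2 w$ ($v{\left(w \right)} = - 2 \left(6 \cdot 5 + w\right) = - 2 \left(30 + w\right) = -60 - 2 w$)
$A{\left(s \right)} = -60 - 2 s$
$- \frac{4864}{-3061} + \frac{\left(697 - 202\right) \frac{1}{A{\left(-47 \right)} + \left(-735 - 579\right) \left(-256 + 1153\right)}}{1687} = - \frac{4864}{-3061} + \frac{\left(697 - 202\right) \frac{1}{\left(-60 - -94\right) + \left(-735 - 579\right) \left(-256 + 1153\right)}}{1687} = \left(-4864\right) \left(- \frac{1}{3061}\right) + \frac{495}{\left(-60 + 94\right) - 1178658} \cdot \frac{1}{1687} = \frac{4864}{3061} + \frac{495}{34 - 1178658} \cdot \frac{1}{1687} = \frac{4864}{3061} + \frac{495}{-1178624} \cdot \frac{1}{1687} = \frac{4864}{3061} + 495 \left(- \frac{1}{1178624}\right) \frac{1}{1687} = \frac{4864}{3061} - \frac{495}{1988338688} = \frac{9671277863237}{6086304723968}$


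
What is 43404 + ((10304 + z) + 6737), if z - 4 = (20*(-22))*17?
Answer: 52969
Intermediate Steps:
z = -7476 (z = 4 + (20*(-22))*17 = 4 - 440*17 = 4 - 7480 = -7476)
43404 + ((10304 + z) + 6737) = 43404 + ((10304 - 7476) + 6737) = 43404 + (2828 + 6737) = 43404 + 9565 = 52969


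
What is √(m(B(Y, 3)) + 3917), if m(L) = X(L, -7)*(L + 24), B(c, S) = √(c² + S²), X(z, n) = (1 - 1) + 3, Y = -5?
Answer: √(3989 + 3*√34) ≈ 63.297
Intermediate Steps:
X(z, n) = 3 (X(z, n) = 0 + 3 = 3)
B(c, S) = √(S² + c²)
m(L) = 72 + 3*L (m(L) = 3*(L + 24) = 3*(24 + L) = 72 + 3*L)
√(m(B(Y, 3)) + 3917) = √((72 + 3*√(3² + (-5)²)) + 3917) = √((72 + 3*√(9 + 25)) + 3917) = √((72 + 3*√34) + 3917) = √(3989 + 3*√34)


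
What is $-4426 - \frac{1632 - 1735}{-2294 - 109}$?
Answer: $- \frac{10635781}{2403} \approx -4426.0$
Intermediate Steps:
$-4426 - \frac{1632 - 1735}{-2294 - 109} = -4426 - - \frac{103}{-2403} = -4426 - \left(-103\right) \left(- \frac{1}{2403}\right) = -4426 - \frac{103}{2403} = - \frac{10635781}{2403}$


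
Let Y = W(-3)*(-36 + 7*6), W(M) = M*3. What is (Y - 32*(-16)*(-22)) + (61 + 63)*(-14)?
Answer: -13054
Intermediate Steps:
W(M) = 3*M
Y = -54 (Y = (3*(-3))*(-36 + 7*6) = -9*(-36 + 42) = -9*6 = -54)
(Y - 32*(-16)*(-22)) + (61 + 63)*(-14) = (-54 - 32*(-16)*(-22)) + (61 + 63)*(-14) = (-54 + 512*(-22)) + 124*(-14) = (-54 - 11264) - 1736 = -11318 - 1736 = -13054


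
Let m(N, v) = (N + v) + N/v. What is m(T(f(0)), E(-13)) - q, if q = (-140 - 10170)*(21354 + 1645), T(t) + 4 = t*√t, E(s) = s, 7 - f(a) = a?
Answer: 3082555753/13 + 84*√7/13 ≈ 2.3712e+8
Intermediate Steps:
f(a) = 7 - a
T(t) = -4 + t^(3/2) (T(t) = -4 + t*√t = -4 + t^(3/2))
m(N, v) = N + v + N/v
q = -237119690 (q = -10310*22999 = -237119690)
m(T(f(0)), E(-13)) - q = ((-4 + (7 - 1*0)^(3/2)) - 13 + (-4 + (7 - 1*0)^(3/2))/(-13)) - 1*(-237119690) = ((-4 + (7 + 0)^(3/2)) - 13 + (-4 + (7 + 0)^(3/2))*(-1/13)) + 237119690 = ((-4 + 7^(3/2)) - 13 + (-4 + 7^(3/2))*(-1/13)) + 237119690 = ((-4 + 7*√7) - 13 + (-4 + 7*√7)*(-1/13)) + 237119690 = ((-4 + 7*√7) - 13 + (4/13 - 7*√7/13)) + 237119690 = (-217/13 + 84*√7/13) + 237119690 = 3082555753/13 + 84*√7/13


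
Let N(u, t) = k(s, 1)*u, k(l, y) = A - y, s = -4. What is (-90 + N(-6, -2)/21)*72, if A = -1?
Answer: -45072/7 ≈ -6438.9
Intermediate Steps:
k(l, y) = -1 - y
N(u, t) = -2*u (N(u, t) = (-1 - 1*1)*u = (-1 - 1)*u = -2*u)
(-90 + N(-6, -2)/21)*72 = (-90 - 2*(-6)/21)*72 = (-90 + 12*(1/21))*72 = (-90 + 4/7)*72 = -626/7*72 = -45072/7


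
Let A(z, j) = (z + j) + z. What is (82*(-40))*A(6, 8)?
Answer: -65600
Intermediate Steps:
A(z, j) = j + 2*z (A(z, j) = (j + z) + z = j + 2*z)
(82*(-40))*A(6, 8) = (82*(-40))*(8 + 2*6) = -3280*(8 + 12) = -3280*20 = -65600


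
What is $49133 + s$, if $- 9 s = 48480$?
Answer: $\frac{131239}{3} \approx 43746.0$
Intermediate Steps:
$s = - \frac{16160}{3}$ ($s = \left(- \frac{1}{9}\right) 48480 = - \frac{16160}{3} \approx -5386.7$)
$49133 + s = 49133 - \frac{16160}{3} = \frac{131239}{3}$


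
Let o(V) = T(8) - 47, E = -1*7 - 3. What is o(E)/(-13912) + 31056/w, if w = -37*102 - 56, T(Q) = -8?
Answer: -215920211/26641480 ≈ -8.1047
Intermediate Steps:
E = -10 (E = -7 - 3 = -10)
o(V) = -55 (o(V) = -8 - 47 = -55)
w = -3830 (w = -3774 - 56 = -3830)
o(E)/(-13912) + 31056/w = -55/(-13912) + 31056/(-3830) = -55*(-1/13912) + 31056*(-1/3830) = 55/13912 - 15528/1915 = -215920211/26641480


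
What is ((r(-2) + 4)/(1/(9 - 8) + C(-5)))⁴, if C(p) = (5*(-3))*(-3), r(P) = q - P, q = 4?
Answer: 625/279841 ≈ 0.0022334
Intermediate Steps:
r(P) = 4 - P
C(p) = 45 (C(p) = -15*(-3) = 45)
((r(-2) + 4)/(1/(9 - 8) + C(-5)))⁴ = (((4 - 1*(-2)) + 4)/(1/(9 - 8) + 45))⁴ = (((4 + 2) + 4)/(1/1 + 45))⁴ = ((6 + 4)/(1 + 45))⁴ = (10/46)⁴ = (10*(1/46))⁴ = (5/23)⁴ = 625/279841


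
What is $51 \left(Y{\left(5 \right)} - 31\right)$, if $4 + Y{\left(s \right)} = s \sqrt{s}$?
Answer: $-1785 + 255 \sqrt{5} \approx -1214.8$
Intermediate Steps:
$Y{\left(s \right)} = -4 + s^{\frac{3}{2}}$ ($Y{\left(s \right)} = -4 + s \sqrt{s} = -4 + s^{\frac{3}{2}}$)
$51 \left(Y{\left(5 \right)} - 31\right) = 51 \left(\left(-4 + 5^{\frac{3}{2}}\right) - 31\right) = 51 \left(\left(-4 + 5 \sqrt{5}\right) - 31\right) = 51 \left(-35 + 5 \sqrt{5}\right) = -1785 + 255 \sqrt{5}$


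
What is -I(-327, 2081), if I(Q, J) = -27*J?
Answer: 56187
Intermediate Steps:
-I(-327, 2081) = -(-27)*2081 = -1*(-56187) = 56187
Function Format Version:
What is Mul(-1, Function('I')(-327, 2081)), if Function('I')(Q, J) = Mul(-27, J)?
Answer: 56187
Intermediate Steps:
Mul(-1, Function('I')(-327, 2081)) = Mul(-1, Mul(-27, 2081)) = Mul(-1, -56187) = 56187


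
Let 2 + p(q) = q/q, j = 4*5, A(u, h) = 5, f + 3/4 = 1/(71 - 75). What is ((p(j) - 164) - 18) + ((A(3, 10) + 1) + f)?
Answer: -178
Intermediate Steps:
f = -1 (f = -¾ + 1/(71 - 75) = -¾ + 1/(-4) = -¾ - ¼ = -1)
j = 20
p(q) = -1 (p(q) = -2 + q/q = -2 + 1 = -1)
((p(j) - 164) - 18) + ((A(3, 10) + 1) + f) = ((-1 - 164) - 18) + ((5 + 1) - 1) = (-165 - 18) + (6 - 1) = -183 + 5 = -178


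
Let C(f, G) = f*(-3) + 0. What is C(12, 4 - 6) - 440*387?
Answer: -170316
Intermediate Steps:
C(f, G) = -3*f (C(f, G) = -3*f + 0 = -3*f)
C(12, 4 - 6) - 440*387 = -3*12 - 440*387 = -36 - 170280 = -170316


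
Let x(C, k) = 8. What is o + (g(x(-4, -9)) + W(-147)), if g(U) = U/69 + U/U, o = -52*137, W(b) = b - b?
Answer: -491479/69 ≈ -7122.9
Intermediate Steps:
W(b) = 0
o = -7124
g(U) = 1 + U/69 (g(U) = U*(1/69) + 1 = U/69 + 1 = 1 + U/69)
o + (g(x(-4, -9)) + W(-147)) = -7124 + ((1 + (1/69)*8) + 0) = -7124 + ((1 + 8/69) + 0) = -7124 + (77/69 + 0) = -7124 + 77/69 = -491479/69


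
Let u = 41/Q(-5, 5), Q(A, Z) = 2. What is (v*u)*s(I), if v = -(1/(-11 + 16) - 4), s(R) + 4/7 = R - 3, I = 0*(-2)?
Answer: -3895/14 ≈ -278.21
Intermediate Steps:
I = 0
s(R) = -25/7 + R (s(R) = -4/7 + (R - 3) = -4/7 + (-3 + R) = -25/7 + R)
u = 41/2 ≈ 20.500
v = 19/5 (v = -(1/5 - 4) = -1*(-19/5) = 19/5 ≈ 3.8000)
(v*u)*s(I) = ((19/5)*(41/2))*(-25/7 + 0) = (779/10)*(-25/7) = -3895/14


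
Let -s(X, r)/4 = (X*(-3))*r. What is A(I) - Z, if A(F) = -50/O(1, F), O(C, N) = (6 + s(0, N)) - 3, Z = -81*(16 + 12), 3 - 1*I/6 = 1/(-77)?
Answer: 6754/3 ≈ 2251.3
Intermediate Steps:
I = 1392/77 (I = 18 - 6/(-77) = 18 - 6*(-1/77) = 18 + 6/77 = 1392/77 ≈ 18.078)
Z = -2268 (Z = -81*28 = -2268)
s(X, r) = 12*X*r (s(X, r) = -4*X*(-3)*r = -4*(-3*X)*r = -(-12)*X*r = 12*X*r)
O(C, N) = 3 (O(C, N) = (6 + 12*0*N) - 3 = (6 + 0) - 3 = 6 - 3 = 3)
A(F) = -50/3
A(I) - Z = -50/3 - 1*(-2268) = -50/3 + 2268 = 6754/3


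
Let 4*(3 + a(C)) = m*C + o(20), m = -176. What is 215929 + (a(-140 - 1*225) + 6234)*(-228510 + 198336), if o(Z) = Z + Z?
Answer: -672694445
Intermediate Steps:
o(Z) = 2*Z
a(C) = 7 - 44*C (a(C) = -3 + (-176*C + 2*20)/4 = -3 + (-176*C + 40)/4 = -3 + (40 - 176*C)/4 = -3 + (10 - 44*C) = 7 - 44*C)
215929 + (a(-140 - 1*225) + 6234)*(-228510 + 198336) = 215929 + ((7 - 44*(-140 - 1*225)) + 6234)*(-228510 + 198336) = 215929 + ((7 - 44*(-140 - 225)) + 6234)*(-30174) = 215929 + ((7 - 44*(-365)) + 6234)*(-30174) = 215929 + ((7 + 16060) + 6234)*(-30174) = 215929 + (16067 + 6234)*(-30174) = 215929 + 22301*(-30174) = 215929 - 672910374 = -672694445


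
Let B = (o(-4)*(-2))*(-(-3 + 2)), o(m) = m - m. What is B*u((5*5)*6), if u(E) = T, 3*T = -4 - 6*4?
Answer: 0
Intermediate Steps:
o(m) = 0
T = -28/3 (T = (-4 - 6*4)/3 = (-4 - 24)/3 = (⅓)*(-28) = -28/3 ≈ -9.3333)
u(E) = -28/3
B = 0 (B = (0*(-2))*(-(-3 + 2)) = 0*(-1*(-1)) = 0*1 = 0)
B*u((5*5)*6) = 0*(-28/3) = 0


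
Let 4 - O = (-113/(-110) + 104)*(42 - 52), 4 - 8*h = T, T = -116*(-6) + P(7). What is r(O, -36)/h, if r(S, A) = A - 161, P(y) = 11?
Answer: 1576/703 ≈ 2.2418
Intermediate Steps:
T = 707 (T = -116*(-6) + 11 = 696 + 11 = 707)
h = -703/8 (h = ½ - ⅛*707 = ½ - 707/8 = -703/8 ≈ -87.875)
O = 11597/11 (O = 4 - (-113/(-110) + 104)*(42 - 52) = 4 - (-113*(-1/110) + 104)*(-10) = 4 - (113/110 + 104)*(-10) = 4 - 11553*(-10)/110 = 4 - 1*(-11553/11) = 4 + 11553/11 = 11597/11 ≈ 1054.3)
r(S, A) = -161 + A
r(O, -36)/h = (-161 - 36)/(-703/8) = -197*(-8/703) = 1576/703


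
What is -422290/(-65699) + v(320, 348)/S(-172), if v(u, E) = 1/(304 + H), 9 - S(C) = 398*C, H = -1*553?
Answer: 7199109061951/1120022426715 ≈ 6.4277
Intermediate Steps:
H = -553
S(C) = 9 - 398*C
v(u, E) = -1/249 (v(u, E) = 1/(304 - 553) = 1/(-249) = -1/249)
-422290/(-65699) + v(320, 348)/S(-172) = -422290/(-65699) - 1/(249*(9 - 398*(-172))) = -422290*(-1/65699) - 1/(249*(9 + 68456)) = 422290/65699 - 1/249/68465 = 422290/65699 - 1/249*1/68465 = 422290/65699 - 1/17047785 = 7199109061951/1120022426715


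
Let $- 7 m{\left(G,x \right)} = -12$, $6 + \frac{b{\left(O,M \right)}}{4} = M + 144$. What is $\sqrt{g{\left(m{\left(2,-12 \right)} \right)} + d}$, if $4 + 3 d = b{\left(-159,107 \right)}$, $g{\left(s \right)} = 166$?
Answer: $\frac{\sqrt{4422}}{3} \approx 22.166$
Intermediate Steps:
$b{\left(O,M \right)} = 552 + 4 M$ ($b{\left(O,M \right)} = -24 + 4 \left(M + 144\right) = -24 + 4 \left(144 + M\right) = -24 + \left(576 + 4 M\right) = 552 + 4 M$)
$m{\left(G,x \right)} = \frac{12}{7}$ ($m{\left(G,x \right)} = \left(- \frac{1}{7}\right) \left(-12\right) = \frac{12}{7}$)
$d = \frac{976}{3}$ ($d = - \frac{4}{3} + \frac{552 + 4 \cdot 107}{3} = - \frac{4}{3} + \frac{552 + 428}{3} = - \frac{4}{3} + \frac{1}{3} \cdot 980 = - \frac{4}{3} + \frac{980}{3} = \frac{976}{3} \approx 325.33$)
$\sqrt{g{\left(m{\left(2,-12 \right)} \right)} + d} = \sqrt{166 + \frac{976}{3}} = \sqrt{\frac{1474}{3}} = \frac{\sqrt{4422}}{3}$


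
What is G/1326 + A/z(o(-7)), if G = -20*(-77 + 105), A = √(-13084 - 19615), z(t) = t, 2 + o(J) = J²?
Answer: -280/663 + I*√32699/47 ≈ -0.42232 + 3.8474*I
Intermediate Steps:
o(J) = -2 + J²
A = I*√32699 (A = √(-32699) = I*√32699 ≈ 180.83*I)
G = -560 (G = -20*28 = -560)
G/1326 + A/z(o(-7)) = -560/1326 + (I*√32699)/(-2 + (-7)²) = -560*1/1326 + (I*√32699)/(-2 + 49) = -280/663 + (I*√32699)/47 = -280/663 + (I*√32699)*(1/47) = -280/663 + I*√32699/47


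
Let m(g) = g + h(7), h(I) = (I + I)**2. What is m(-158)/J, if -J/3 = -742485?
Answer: 38/2227455 ≈ 1.7060e-5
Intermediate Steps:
h(I) = 4*I**2 (h(I) = (2*I)**2 = 4*I**2)
J = 2227455 (J = -3*(-742485) = 2227455)
m(g) = 196 + g (m(g) = g + 4*7**2 = g + 4*49 = g + 196 = 196 + g)
m(-158)/J = (196 - 158)/2227455 = 38*(1/2227455) = 38/2227455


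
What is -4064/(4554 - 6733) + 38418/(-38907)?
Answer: 24801742/28259451 ≈ 0.87764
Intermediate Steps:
-4064/(4554 - 6733) + 38418/(-38907) = -4064/(-2179) + 38418*(-1/38907) = -4064*(-1/2179) - 12806/12969 = 4064/2179 - 12806/12969 = 24801742/28259451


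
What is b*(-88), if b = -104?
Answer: 9152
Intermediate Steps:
b*(-88) = -104*(-88) = 9152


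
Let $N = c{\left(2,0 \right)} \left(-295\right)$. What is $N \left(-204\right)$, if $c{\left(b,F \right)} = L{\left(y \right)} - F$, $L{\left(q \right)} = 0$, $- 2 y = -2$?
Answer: $0$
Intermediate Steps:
$y = 1$ ($y = \left(- \frac{1}{2}\right) \left(-2\right) = 1$)
$c{\left(b,F \right)} = - F$ ($c{\left(b,F \right)} = 0 - F = - F$)
$N = 0$ ($N = \left(-1\right) 0 \left(-295\right) = 0 \left(-295\right) = 0$)
$N \left(-204\right) = 0 \left(-204\right) = 0$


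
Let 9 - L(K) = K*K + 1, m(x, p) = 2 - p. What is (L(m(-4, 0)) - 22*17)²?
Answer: 136900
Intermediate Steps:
L(K) = 8 - K² (L(K) = 9 - (K*K + 1) = 9 - (K² + 1) = 9 - (1 + K²) = 9 + (-1 - K²) = 8 - K²)
(L(m(-4, 0)) - 22*17)² = ((8 - (2 - 1*0)²) - 22*17)² = ((8 - (2 + 0)²) - 374)² = ((8 - 1*2²) - 374)² = ((8 - 1*4) - 374)² = ((8 - 4) - 374)² = (4 - 374)² = (-370)² = 136900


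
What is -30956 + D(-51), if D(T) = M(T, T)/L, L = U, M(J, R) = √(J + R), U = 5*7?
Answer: -30956 + I*√102/35 ≈ -30956.0 + 0.28856*I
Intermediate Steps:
U = 35
L = 35
D(T) = √2*√T/35 (D(T) = √(T + T)/35 = √(2*T)*(1/35) = (√2*√T)*(1/35) = √2*√T/35)
-30956 + D(-51) = -30956 + √2*√(-51)/35 = -30956 + √2*(I*√51)/35 = -30956 + I*√102/35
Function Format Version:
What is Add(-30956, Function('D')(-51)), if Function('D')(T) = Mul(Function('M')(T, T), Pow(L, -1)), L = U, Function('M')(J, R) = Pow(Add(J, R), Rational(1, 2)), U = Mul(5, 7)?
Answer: Add(-30956, Mul(Rational(1, 35), I, Pow(102, Rational(1, 2)))) ≈ Add(-30956., Mul(0.28856, I))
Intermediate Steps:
U = 35
L = 35
Function('D')(T) = Mul(Rational(1, 35), Pow(2, Rational(1, 2)), Pow(T, Rational(1, 2))) (Function('D')(T) = Mul(Pow(Add(T, T), Rational(1, 2)), Pow(35, -1)) = Mul(Pow(Mul(2, T), Rational(1, 2)), Rational(1, 35)) = Mul(Mul(Pow(2, Rational(1, 2)), Pow(T, Rational(1, 2))), Rational(1, 35)) = Mul(Rational(1, 35), Pow(2, Rational(1, 2)), Pow(T, Rational(1, 2))))
Add(-30956, Function('D')(-51)) = Add(-30956, Mul(Rational(1, 35), Pow(2, Rational(1, 2)), Pow(-51, Rational(1, 2)))) = Add(-30956, Mul(Rational(1, 35), Pow(2, Rational(1, 2)), Mul(I, Pow(51, Rational(1, 2))))) = Add(-30956, Mul(Rational(1, 35), I, Pow(102, Rational(1, 2))))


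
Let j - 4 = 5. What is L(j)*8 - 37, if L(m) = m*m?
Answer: 611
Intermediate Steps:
j = 9 (j = 4 + 5 = 9)
L(m) = m²
L(j)*8 - 37 = 9²*8 - 37 = 81*8 - 37 = 648 - 37 = 611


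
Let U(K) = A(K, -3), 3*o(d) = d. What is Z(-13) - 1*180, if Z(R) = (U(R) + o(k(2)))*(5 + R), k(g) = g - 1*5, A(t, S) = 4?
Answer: -204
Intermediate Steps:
k(g) = -5 + g (k(g) = g - 5 = -5 + g)
o(d) = d/3
U(K) = 4
Z(R) = 15 + 3*R (Z(R) = (4 + (-5 + 2)/3)*(5 + R) = (4 + (⅓)*(-3))*(5 + R) = (4 - 1)*(5 + R) = 3*(5 + R) = 15 + 3*R)
Z(-13) - 1*180 = (15 + 3*(-13)) - 1*180 = (15 - 39) - 180 = -24 - 180 = -204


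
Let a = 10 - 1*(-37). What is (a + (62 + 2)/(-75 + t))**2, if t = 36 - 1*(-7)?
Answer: 2025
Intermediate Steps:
t = 43 (t = 36 + 7 = 43)
a = 47 (a = 10 + 37 = 47)
(a + (62 + 2)/(-75 + t))**2 = (47 + (62 + 2)/(-75 + 43))**2 = (47 + 64/(-32))**2 = (47 + 64*(-1/32))**2 = (47 - 2)**2 = 45**2 = 2025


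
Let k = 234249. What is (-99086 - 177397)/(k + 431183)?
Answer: -276483/665432 ≈ -0.41549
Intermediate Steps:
(-99086 - 177397)/(k + 431183) = (-99086 - 177397)/(234249 + 431183) = -276483/665432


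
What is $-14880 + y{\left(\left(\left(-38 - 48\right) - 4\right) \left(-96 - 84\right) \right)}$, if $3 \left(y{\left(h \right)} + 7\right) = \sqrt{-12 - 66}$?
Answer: $-14887 + \frac{i \sqrt{78}}{3} \approx -14887.0 + 2.9439 i$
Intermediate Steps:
$y{\left(h \right)} = -7 + \frac{i \sqrt{78}}{3}$ ($y{\left(h \right)} = -7 + \frac{\sqrt{-12 - 66}}{3} = -7 + \frac{\sqrt{-78}}{3} = -7 + \frac{i \sqrt{78}}{3}$)
$-14880 + y{\left(\left(\left(-38 - 48\right) - 4\right) \left(-96 - 84\right) \right)} = -14880 - \left(7 - \frac{i \sqrt{78}}{3}\right) = -14887 + \frac{i \sqrt{78}}{3}$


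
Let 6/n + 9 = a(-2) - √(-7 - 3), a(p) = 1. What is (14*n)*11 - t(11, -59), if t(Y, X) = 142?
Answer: 2*(-71*√10 + 1030*I)/(√10 - 8*I) ≈ -241.89 + 39.486*I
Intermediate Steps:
n = 6/(-8 - I*√10) (n = 6/(-9 + (1 - √(-7 - 3))) = 6/(-9 + (1 - √(-10))) = 6/(-9 + (1 - I*√10)) = 6/(-8 - I*√10) ≈ -0.64865 + 0.2564*I)
(14*n)*11 - t(11, -59) = (14*(-24/37 + 3*I*√10/37))*11 - 1*142 = (-336/37 + 42*I*√10/37)*11 - 142 = (-3696/37 + 462*I*√10/37) - 142 = -8950/37 + 462*I*√10/37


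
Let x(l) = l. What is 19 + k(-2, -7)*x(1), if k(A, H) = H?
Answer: 12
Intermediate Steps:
19 + k(-2, -7)*x(1) = 19 - 7*1 = 19 - 7 = 12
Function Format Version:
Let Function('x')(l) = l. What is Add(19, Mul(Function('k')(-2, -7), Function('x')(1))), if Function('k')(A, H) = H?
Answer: 12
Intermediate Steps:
Add(19, Mul(Function('k')(-2, -7), Function('x')(1))) = Add(19, Mul(-7, 1)) = Add(19, -7) = 12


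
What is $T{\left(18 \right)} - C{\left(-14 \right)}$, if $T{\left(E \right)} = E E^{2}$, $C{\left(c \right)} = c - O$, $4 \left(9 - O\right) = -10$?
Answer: $\frac{11715}{2} \approx 5857.5$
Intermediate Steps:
$O = \frac{23}{2}$ ($O = 9 - - \frac{5}{2} = 9 + \frac{5}{2} = \frac{23}{2} \approx 11.5$)
$C{\left(c \right)} = - \frac{23}{2} + c$ ($C{\left(c \right)} = c - \frac{23}{2} = - \frac{23}{2} + c$)
$T{\left(E \right)} = E^{3}$
$T{\left(18 \right)} - C{\left(-14 \right)} = 18^{3} - \left(- \frac{23}{2} - 14\right) = 5832 - - \frac{51}{2} = 5832 + \frac{51}{2} = \frac{11715}{2}$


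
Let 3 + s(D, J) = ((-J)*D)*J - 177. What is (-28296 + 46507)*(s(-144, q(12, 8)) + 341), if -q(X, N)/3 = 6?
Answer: 852584387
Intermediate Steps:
q(X, N) = -18 (q(X, N) = -3*6 = -18)
s(D, J) = -180 - D*J**2 (s(D, J) = -3 + (((-J)*D)*J - 177) = -3 + ((-D*J)*J - 177) = -3 + (-D*J**2 - 177) = -3 + (-177 - D*J**2) = -180 - D*J**2)
(-28296 + 46507)*(s(-144, q(12, 8)) + 341) = (-28296 + 46507)*((-180 - 1*(-144)*(-18)**2) + 341) = 18211*((-180 - 1*(-144)*324) + 341) = 18211*((-180 + 46656) + 341) = 18211*(46476 + 341) = 18211*46817 = 852584387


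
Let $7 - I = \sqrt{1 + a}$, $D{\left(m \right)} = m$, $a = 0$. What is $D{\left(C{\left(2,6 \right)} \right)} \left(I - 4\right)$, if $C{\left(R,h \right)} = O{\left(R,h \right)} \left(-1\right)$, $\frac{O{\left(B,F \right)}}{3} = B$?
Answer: $-12$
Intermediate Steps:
$O{\left(B,F \right)} = 3 B$
$C{\left(R,h \right)} = - 3 R$ ($C{\left(R,h \right)} = 3 R \left(-1\right) = - 3 R$)
$I = 6$ ($I = 7 - \sqrt{1 + 0} = 7 - \sqrt{1} = 7 - 1 = 6$)
$D{\left(C{\left(2,6 \right)} \right)} \left(I - 4\right) = \left(-3\right) 2 \left(6 - 4\right) = \left(-6\right) 2 = -12$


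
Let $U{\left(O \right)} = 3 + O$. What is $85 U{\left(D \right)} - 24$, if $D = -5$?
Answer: $-194$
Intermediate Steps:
$85 U{\left(D \right)} - 24 = 85 \left(3 - 5\right) - 24 = 85 \left(-2\right) - 24 = -170 - 24 = -194$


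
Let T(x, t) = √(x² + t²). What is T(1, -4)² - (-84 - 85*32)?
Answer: 2821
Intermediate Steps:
T(x, t) = √(t² + x²)
T(1, -4)² - (-84 - 85*32) = (√((-4)² + 1²))² - (-84 - 85*32) = (√(16 + 1))² - (-84 - 2720) = (√17)² - 1*(-2804) = 17 + 2804 = 2821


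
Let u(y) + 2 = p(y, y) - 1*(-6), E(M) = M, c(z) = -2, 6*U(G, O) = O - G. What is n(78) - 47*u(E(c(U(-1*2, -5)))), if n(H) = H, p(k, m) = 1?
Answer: -157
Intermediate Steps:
U(G, O) = -G/6 + O/6 (U(G, O) = (O - G)/6 = -G/6 + O/6)
u(y) = 5 (u(y) = -2 + (1 - 1*(-6)) = -2 + (1 + 6) = -2 + 7 = 5)
n(78) - 47*u(E(c(U(-1*2, -5)))) = 78 - 47*5 = 78 - 1*235 = 78 - 235 = -157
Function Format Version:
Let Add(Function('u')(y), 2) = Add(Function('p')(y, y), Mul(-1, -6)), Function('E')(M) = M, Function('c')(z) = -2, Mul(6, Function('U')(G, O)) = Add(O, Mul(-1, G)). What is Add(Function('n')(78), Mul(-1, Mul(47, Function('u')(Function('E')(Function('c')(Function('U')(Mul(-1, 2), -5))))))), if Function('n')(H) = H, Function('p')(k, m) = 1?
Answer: -157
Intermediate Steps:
Function('U')(G, O) = Add(Mul(Rational(-1, 6), G), Mul(Rational(1, 6), O)) (Function('U')(G, O) = Mul(Rational(1, 6), Add(O, Mul(-1, G))) = Add(Mul(Rational(-1, 6), G), Mul(Rational(1, 6), O)))
Function('u')(y) = 5 (Function('u')(y) = Add(-2, Add(1, Mul(-1, -6))) = Add(-2, Add(1, 6)) = Add(-2, 7) = 5)
Add(Function('n')(78), Mul(-1, Mul(47, Function('u')(Function('E')(Function('c')(Function('U')(Mul(-1, 2), -5))))))) = Add(78, Mul(-1, Mul(47, 5))) = Add(78, Mul(-1, 235)) = Add(78, -235) = -157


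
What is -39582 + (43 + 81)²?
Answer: -24206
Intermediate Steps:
-39582 + (43 + 81)² = -39582 + 124² = -39582 + 15376 = -24206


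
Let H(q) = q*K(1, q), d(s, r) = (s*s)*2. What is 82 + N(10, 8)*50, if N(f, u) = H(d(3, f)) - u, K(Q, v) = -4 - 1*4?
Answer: -7518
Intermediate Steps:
K(Q, v) = -8 (K(Q, v) = -4 - 4 = -8)
d(s, r) = 2*s² (d(s, r) = s²*2 = 2*s²)
H(q) = -8*q (H(q) = q*(-8) = -8*q)
N(f, u) = -144 - u (N(f, u) = -16*3² - u = -16*9 - u = -8*18 - u = -144 - u)
82 + N(10, 8)*50 = 82 + (-144 - 1*8)*50 = 82 + (-144 - 8)*50 = 82 - 152*50 = 82 - 7600 = -7518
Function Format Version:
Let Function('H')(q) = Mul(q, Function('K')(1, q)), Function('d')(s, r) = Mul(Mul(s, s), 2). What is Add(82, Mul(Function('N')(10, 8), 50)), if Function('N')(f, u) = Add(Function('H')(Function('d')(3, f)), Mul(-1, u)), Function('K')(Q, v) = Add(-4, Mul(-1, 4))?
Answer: -7518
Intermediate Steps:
Function('K')(Q, v) = -8 (Function('K')(Q, v) = Add(-4, -4) = -8)
Function('d')(s, r) = Mul(2, Pow(s, 2)) (Function('d')(s, r) = Mul(Pow(s, 2), 2) = Mul(2, Pow(s, 2)))
Function('H')(q) = Mul(-8, q) (Function('H')(q) = Mul(q, -8) = Mul(-8, q))
Function('N')(f, u) = Add(-144, Mul(-1, u)) (Function('N')(f, u) = Add(Mul(-8, Mul(2, Pow(3, 2))), Mul(-1, u)) = Add(Mul(-8, Mul(2, 9)), Mul(-1, u)) = Add(Mul(-8, 18), Mul(-1, u)) = Add(-144, Mul(-1, u)))
Add(82, Mul(Function('N')(10, 8), 50)) = Add(82, Mul(Add(-144, Mul(-1, 8)), 50)) = Add(82, Mul(Add(-144, -8), 50)) = Add(82, Mul(-152, 50)) = Add(82, -7600) = -7518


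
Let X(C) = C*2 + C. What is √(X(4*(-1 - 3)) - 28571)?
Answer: I*√28619 ≈ 169.17*I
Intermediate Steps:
X(C) = 3*C (X(C) = 2*C + C = 3*C)
√(X(4*(-1 - 3)) - 28571) = √(3*(4*(-1 - 3)) - 28571) = √(3*(4*(-4)) - 28571) = √(3*(-16) - 28571) = √(-48 - 28571) = √(-28619) = I*√28619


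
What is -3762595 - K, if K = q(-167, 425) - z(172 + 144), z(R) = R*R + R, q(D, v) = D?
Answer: -3662256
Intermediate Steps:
z(R) = R + R² (z(R) = R² + R = R + R²)
K = -100339 (K = -167 - (172 + 144)*(1 + (172 + 144)) = -167 - 316*(1 + 316) = -167 - 316*317 = -167 - 1*100172 = -167 - 100172 = -100339)
-3762595 - K = -3762595 - 1*(-100339) = -3762595 + 100339 = -3662256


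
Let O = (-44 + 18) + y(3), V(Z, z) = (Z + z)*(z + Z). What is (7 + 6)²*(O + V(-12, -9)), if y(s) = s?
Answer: 70642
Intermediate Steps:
V(Z, z) = (Z + z)² (V(Z, z) = (Z + z)*(Z + z) = (Z + z)²)
O = -23 (O = (-44 + 18) + 3 = -26 + 3 = -23)
(7 + 6)²*(O + V(-12, -9)) = (7 + 6)²*(-23 + (-12 - 9)²) = 13²*(-23 + (-21)²) = 169*(-23 + 441) = 169*418 = 70642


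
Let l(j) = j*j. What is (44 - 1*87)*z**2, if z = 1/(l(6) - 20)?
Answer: -43/256 ≈ -0.16797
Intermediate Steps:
l(j) = j**2
z = 1/16 (z = 1/(6**2 - 20) = 1/(36 - 20) = 1/16 ≈ 0.062500)
(44 - 1*87)*z**2 = (44 - 1*87)*(1/16)**2 = (44 - 87)*(1/256) = -43*1/256 = -43/256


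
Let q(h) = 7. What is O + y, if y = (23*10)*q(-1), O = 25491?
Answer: 27101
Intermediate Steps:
y = 1610 (y = (23*10)*7 = 230*7 = 1610)
O + y = 25491 + 1610 = 27101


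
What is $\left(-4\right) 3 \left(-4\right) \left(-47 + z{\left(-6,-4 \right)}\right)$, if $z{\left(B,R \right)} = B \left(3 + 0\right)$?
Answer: $-3120$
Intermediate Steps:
$z{\left(B,R \right)} = 3 B$ ($z{\left(B,R \right)} = B 3 = 3 B$)
$\left(-4\right) 3 \left(-4\right) \left(-47 + z{\left(-6,-4 \right)}\right) = \left(-4\right) 3 \left(-4\right) \left(-47 + 3 \left(-6\right)\right) = \left(-12\right) \left(-4\right) \left(-47 - 18\right) = 48 \left(-65\right) = -3120$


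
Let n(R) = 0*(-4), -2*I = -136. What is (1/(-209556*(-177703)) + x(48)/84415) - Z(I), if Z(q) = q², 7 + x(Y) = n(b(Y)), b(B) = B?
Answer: -14535578394147609941/3143507381807220 ≈ -4624.0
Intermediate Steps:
I = 68 (I = -½*(-136) = 68)
n(R) = 0
x(Y) = -7 (x(Y) = -7 + 0 = -7)
(1/(-209556*(-177703)) + x(48)/84415) - Z(I) = (1/(-209556*(-177703)) - 7/84415) - 1*68² = (-1/209556*(-1/177703) - 7*1/84415) - 1*4624 = (1/37238729868 - 7/84415) - 4624 = -260671024661/3143507381807220 - 4624 = -14535578394147609941/3143507381807220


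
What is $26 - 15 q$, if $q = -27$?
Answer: $431$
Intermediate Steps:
$26 - 15 q = 26 - -405 = 26 + 405 = 431$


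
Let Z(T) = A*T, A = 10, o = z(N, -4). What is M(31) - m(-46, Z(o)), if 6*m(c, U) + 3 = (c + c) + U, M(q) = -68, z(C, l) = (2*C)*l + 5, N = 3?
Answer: -41/2 ≈ -20.500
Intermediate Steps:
z(C, l) = 5 + 2*C*l (z(C, l) = 2*C*l + 5 = 5 + 2*C*l)
o = -19 (o = 5 + 2*3*(-4) = 5 - 24 = -19)
Z(T) = 10*T
m(c, U) = -½ + c/3 + U/6 (m(c, U) = -½ + ((c + c) + U)/6 = -½ + (2*c + U)/6 = -½ + (U + 2*c)/6 = -½ + (c/3 + U/6) = -½ + c/3 + U/6)
M(31) - m(-46, Z(o)) = -68 - (-½ + (⅓)*(-46) + (10*(-19))/6) = -68 - (-½ - 46/3 + (⅙)*(-190)) = -68 - (-½ - 46/3 - 95/3) = -68 - 1*(-95/2) = -68 + 95/2 = -41/2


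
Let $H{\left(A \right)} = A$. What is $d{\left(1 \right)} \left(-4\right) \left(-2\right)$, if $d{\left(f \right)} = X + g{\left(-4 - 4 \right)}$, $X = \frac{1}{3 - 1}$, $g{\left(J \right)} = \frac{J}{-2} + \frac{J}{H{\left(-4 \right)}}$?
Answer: $52$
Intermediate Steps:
$g{\left(J \right)} = - \frac{3 J}{4}$ ($g{\left(J \right)} = \frac{J}{-2} + \frac{J}{-4} = J \left(- \frac{1}{2}\right) + J \left(- \frac{1}{4}\right) = - \frac{J}{2} - \frac{J}{4} = - \frac{3 J}{4}$)
$X = \frac{1}{2} \approx 0.5$
$d{\left(f \right)} = \frac{13}{2}$ ($d{\left(f \right)} = \frac{1}{2} - \frac{3 \left(-4 - 4\right)}{4} = \frac{1}{2} - -6 = \frac{1}{2} + 6 = \frac{13}{2}$)
$d{\left(1 \right)} \left(-4\right) \left(-2\right) = \frac{13}{2} \left(-4\right) \left(-2\right) = \left(-26\right) \left(-2\right) = 52$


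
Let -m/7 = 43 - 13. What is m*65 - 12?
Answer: -13662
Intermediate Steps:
m = -210 (m = -7*(43 - 13) = -7*30 = -210)
m*65 - 12 = -210*65 - 12 = -13650 - 12 = -13662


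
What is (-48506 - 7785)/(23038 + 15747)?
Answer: -56291/38785 ≈ -1.4514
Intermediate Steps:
(-48506 - 7785)/(23038 + 15747) = -56291/38785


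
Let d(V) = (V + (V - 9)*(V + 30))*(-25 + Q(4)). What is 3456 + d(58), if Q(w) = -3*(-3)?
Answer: -66464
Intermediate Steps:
Q(w) = 9
d(V) = -16*V - 16*(-9 + V)*(30 + V) (d(V) = (V + (V - 9)*(V + 30))*(-25 + 9) = (V + (-9 + V)*(30 + V))*(-16) = -16*V - 16*(-9 + V)*(30 + V))
3456 + d(58) = 3456 + (4320 - 352*58 - 16*58²) = 3456 + (4320 - 20416 - 16*3364) = 3456 + (4320 - 20416 - 53824) = 3456 - 69920 = -66464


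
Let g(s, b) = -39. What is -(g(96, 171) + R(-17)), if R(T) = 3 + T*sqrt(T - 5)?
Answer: 36 + 17*I*sqrt(22) ≈ 36.0 + 79.737*I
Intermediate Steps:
R(T) = 3 + T*sqrt(-5 + T)
-(g(96, 171) + R(-17)) = -(-39 + (3 - 17*sqrt(-5 - 17))) = -(-39 + (3 - 17*I*sqrt(22))) = -(-36 - 17*I*sqrt(22)) = 36 + 17*I*sqrt(22)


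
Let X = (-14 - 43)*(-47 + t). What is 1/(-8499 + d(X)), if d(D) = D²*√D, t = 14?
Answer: 2833/7849151681146800 + 1179387*√209/2616383893715600 ≈ 6.5171e-9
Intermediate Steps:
X = 1881 (X = (-14 - 43)*(-47 + 14) = -57*(-33) = 1881)
d(D) = D^(5/2)
1/(-8499 + d(X)) = 1/(-8499 + 1881^(5/2)) = 1/(-8499 + 10614483*√209)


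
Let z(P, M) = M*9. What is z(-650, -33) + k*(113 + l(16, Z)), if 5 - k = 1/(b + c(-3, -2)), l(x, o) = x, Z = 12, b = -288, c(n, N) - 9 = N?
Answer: 97917/281 ≈ 348.46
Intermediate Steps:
c(n, N) = 9 + N
z(P, M) = 9*M
k = 1406/281 (k = 5 - 1/(-288 + (9 - 2)) = 5 - 1/(-288 + 7) = 5 - 1/(-281) = 5 - 1*(-1/281) = 5 + 1/281 = 1406/281 ≈ 5.0036)
z(-650, -33) + k*(113 + l(16, Z)) = 9*(-33) + 1406*(113 + 16)/281 = -297 + (1406/281)*129 = -297 + 181374/281 = 97917/281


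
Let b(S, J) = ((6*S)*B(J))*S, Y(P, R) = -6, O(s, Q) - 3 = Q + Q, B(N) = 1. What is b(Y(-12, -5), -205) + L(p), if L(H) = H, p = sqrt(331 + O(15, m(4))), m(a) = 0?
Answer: 216 + sqrt(334) ≈ 234.28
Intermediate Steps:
O(s, Q) = 3 + 2*Q (O(s, Q) = 3 + (Q + Q) = 3 + 2*Q)
b(S, J) = 6*S**2 (b(S, J) = ((6*S)*1)*S = (6*S)*S = 6*S**2)
p = sqrt(334) (p = sqrt(331 + (3 + 2*0)) = sqrt(331 + (3 + 0)) = sqrt(331 + 3) = sqrt(334) ≈ 18.276)
b(Y(-12, -5), -205) + L(p) = 6*(-6)**2 + sqrt(334) = 6*36 + sqrt(334) = 216 + sqrt(334)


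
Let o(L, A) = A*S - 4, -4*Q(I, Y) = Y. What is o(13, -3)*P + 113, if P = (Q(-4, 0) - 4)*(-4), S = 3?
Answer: -95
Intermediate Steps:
Q(I, Y) = -Y/4
o(L, A) = -4 + 3*A (o(L, A) = A*3 - 4 = 3*A - 4 = -4 + 3*A)
P = 16 (P = (-¼*0 - 4)*(-4) = (0 - 4)*(-4) = -4*(-4) = 16)
o(13, -3)*P + 113 = (-4 + 3*(-3))*16 + 113 = (-4 - 9)*16 + 113 = -13*16 + 113 = -208 + 113 = -95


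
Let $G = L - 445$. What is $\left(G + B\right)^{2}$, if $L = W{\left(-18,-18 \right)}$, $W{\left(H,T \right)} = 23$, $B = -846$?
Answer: $1607824$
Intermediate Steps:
$L = 23$
$G = -422$ ($G = 23 - 445 = -422$)
$\left(G + B\right)^{2} = \left(-422 - 846\right)^{2} = \left(-1268\right)^{2} = 1607824$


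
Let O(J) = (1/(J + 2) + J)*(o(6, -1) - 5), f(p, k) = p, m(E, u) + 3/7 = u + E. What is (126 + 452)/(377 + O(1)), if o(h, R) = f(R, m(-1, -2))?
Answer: 578/369 ≈ 1.5664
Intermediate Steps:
m(E, u) = -3/7 + E + u (m(E, u) = -3/7 + (u + E) = -3/7 + (E + u) = -3/7 + E + u)
o(h, R) = R
O(J) = -6*J - 6/(2 + J) (O(J) = (1/(J + 2) + J)*(-1 - 5) = (1/(2 + J) + J)*(-6) = (J + 1/(2 + J))*(-6) = -6*J - 6/(2 + J))
(126 + 452)/(377 + O(1)) = (126 + 452)/(377 + 6*(-1 - 1*1**2 - 2*1)/(2 + 1)) = 578/(377 + 6*(-1 - 1*1 - 2)/3) = 578/(377 + 6*(1/3)*(-1 - 1 - 2)) = 578/(377 + 6*(1/3)*(-4)) = 578/(377 - 8) = 578/369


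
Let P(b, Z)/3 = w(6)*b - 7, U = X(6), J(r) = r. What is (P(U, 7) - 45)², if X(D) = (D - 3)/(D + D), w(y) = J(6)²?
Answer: 1521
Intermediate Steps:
w(y) = 36 (w(y) = 6² = 36)
X(D) = (-3 + D)/(2*D) (X(D) = (-3 + D)/((2*D)) = (-3 + D)*(1/(2*D)) = (-3 + D)/(2*D))
U = ¼ (U = (½)*(-3 + 6)/6 = (½)*(⅙)*3 = ¼ ≈ 0.25000)
P(b, Z) = -21 + 108*b (P(b, Z) = 3*(36*b - 7) = 3*(-7 + 36*b) = -21 + 108*b)
(P(U, 7) - 45)² = ((-21 + 108*(¼)) - 45)² = ((-21 + 27) - 45)² = (6 - 45)² = (-39)² = 1521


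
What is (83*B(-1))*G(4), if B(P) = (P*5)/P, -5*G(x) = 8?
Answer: -664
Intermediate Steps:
G(x) = -8/5 (G(x) = -1/5*8 = -8/5)
B(P) = 5 (B(P) = (5*P)/P = 5)
(83*B(-1))*G(4) = (83*5)*(-8/5) = 415*(-8/5) = -664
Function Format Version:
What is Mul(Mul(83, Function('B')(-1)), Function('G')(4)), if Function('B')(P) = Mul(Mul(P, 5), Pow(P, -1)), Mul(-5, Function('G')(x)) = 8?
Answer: -664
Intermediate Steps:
Function('G')(x) = Rational(-8, 5) (Function('G')(x) = Mul(Rational(-1, 5), 8) = Rational(-8, 5))
Function('B')(P) = 5 (Function('B')(P) = Mul(Mul(5, P), Pow(P, -1)) = 5)
Mul(Mul(83, Function('B')(-1)), Function('G')(4)) = Mul(Mul(83, 5), Rational(-8, 5)) = Mul(415, Rational(-8, 5)) = -664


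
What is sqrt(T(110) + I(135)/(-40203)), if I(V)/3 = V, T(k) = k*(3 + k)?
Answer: sqrt(27558791695)/1489 ≈ 111.49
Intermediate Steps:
I(V) = 3*V
sqrt(T(110) + I(135)/(-40203)) = sqrt(110*(3 + 110) + (3*135)/(-40203)) = sqrt(110*113 + 405*(-1/40203)) = sqrt(12430 - 15/1489) = sqrt(18508255/1489) = sqrt(27558791695)/1489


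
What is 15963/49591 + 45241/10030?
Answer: 2403655321/497397730 ≈ 4.8325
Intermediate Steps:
15963/49591 + 45241/10030 = 2403655321/497397730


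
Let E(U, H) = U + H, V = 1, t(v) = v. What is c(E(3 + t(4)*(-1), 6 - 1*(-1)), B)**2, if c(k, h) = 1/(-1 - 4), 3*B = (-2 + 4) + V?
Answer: 1/25 ≈ 0.040000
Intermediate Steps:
E(U, H) = H + U
B = 1 (B = ((-2 + 4) + 1)/3 = (2 + 1)/3 = (1/3)*3 = 1)
c(k, h) = -1/5 (c(k, h) = 1/(-5) = -1/5)
c(E(3 + t(4)*(-1), 6 - 1*(-1)), B)**2 = (-1/5)**2 = 1/25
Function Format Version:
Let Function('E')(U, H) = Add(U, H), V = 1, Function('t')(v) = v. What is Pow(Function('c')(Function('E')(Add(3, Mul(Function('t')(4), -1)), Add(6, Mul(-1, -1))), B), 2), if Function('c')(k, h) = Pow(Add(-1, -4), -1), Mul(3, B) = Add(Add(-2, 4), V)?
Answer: Rational(1, 25) ≈ 0.040000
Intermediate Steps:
Function('E')(U, H) = Add(H, U)
B = 1 (B = Mul(Rational(1, 3), Add(Add(-2, 4), 1)) = Mul(Rational(1, 3), Add(2, 1)) = Mul(Rational(1, 3), 3) = 1)
Function('c')(k, h) = Rational(-1, 5) (Function('c')(k, h) = Pow(-5, -1) = Rational(-1, 5))
Pow(Function('c')(Function('E')(Add(3, Mul(Function('t')(4), -1)), Add(6, Mul(-1, -1))), B), 2) = Pow(Rational(-1, 5), 2) = Rational(1, 25)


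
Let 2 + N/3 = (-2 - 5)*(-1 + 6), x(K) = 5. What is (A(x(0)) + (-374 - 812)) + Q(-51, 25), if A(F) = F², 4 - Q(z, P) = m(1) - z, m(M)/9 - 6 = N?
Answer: -263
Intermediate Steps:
N = -111 (N = -6 + 3*((-2 - 5)*(-1 + 6)) = -6 + 3*(-7*5) = -6 + 3*(-35) = -6 - 105 = -111)
m(M) = -945 (m(M) = 54 + 9*(-111) = 54 - 999 = -945)
Q(z, P) = 949 + z (Q(z, P) = 4 - (-945 - z) = 4 + (945 + z) = 949 + z)
(A(x(0)) + (-374 - 812)) + Q(-51, 25) = (5² + (-374 - 812)) + (949 - 51) = (25 - 1186) + 898 = -1161 + 898 = -263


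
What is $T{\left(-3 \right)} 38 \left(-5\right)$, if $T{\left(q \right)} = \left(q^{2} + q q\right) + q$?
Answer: $-2850$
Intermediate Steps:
$T{\left(q \right)} = q + 2 q^{2}$ ($T{\left(q \right)} = \left(q^{2} + q^{2}\right) + q = 2 q^{2} + q = q + 2 q^{2}$)
$T{\left(-3 \right)} 38 \left(-5\right) = - 3 \left(1 + 2 \left(-3\right)\right) 38 \left(-5\right) = - 3 \left(1 - 6\right) 38 \left(-5\right) = \left(-3\right) \left(-5\right) 38 \left(-5\right) = 15 \cdot 38 \left(-5\right) = 570 \left(-5\right) = -2850$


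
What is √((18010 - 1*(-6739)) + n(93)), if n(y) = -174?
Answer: 5*√983 ≈ 156.76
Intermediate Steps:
√((18010 - 1*(-6739)) + n(93)) = √((18010 - 1*(-6739)) - 174) = √((18010 + 6739) - 174) = √(24749 - 174) = √24575 = 5*√983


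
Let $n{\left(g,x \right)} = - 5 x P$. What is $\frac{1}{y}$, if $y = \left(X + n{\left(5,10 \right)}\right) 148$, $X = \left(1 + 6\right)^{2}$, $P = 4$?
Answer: $- \frac{1}{22348} \approx -4.4747 \cdot 10^{-5}$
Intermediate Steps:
$X = 49$ ($X = 7^{2} = 49$)
$n{\left(g,x \right)} = - 20 x$ ($n{\left(g,x \right)} = - 5 x 4 = - 20 x$)
$y = -22348$ ($y = \left(49 - 200\right) 148 = \left(-151\right) 148 = -22348$)
$\frac{1}{y} = \frac{1}{-22348} = - \frac{1}{22348}$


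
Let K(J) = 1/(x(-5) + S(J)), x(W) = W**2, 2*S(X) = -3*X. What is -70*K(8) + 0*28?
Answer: -70/13 ≈ -5.3846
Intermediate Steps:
S(X) = -3*X/2 (S(X) = (-3*X)/2 = -3*X/2)
K(J) = 1/(25 - 3*J/2) (K(J) = 1/((-5)**2 - 3*J/2) = 1/(25 - 3*J/2))
-70*K(8) + 0*28 = -(-140)/(-50 + 3*8) + 0*28 = -(-140)/(-50 + 24) + 0 = -(-140)/(-26) + 0 = -(-140)*(-1)/26 + 0 = -70*1/13 + 0 = -70/13 + 0 = -70/13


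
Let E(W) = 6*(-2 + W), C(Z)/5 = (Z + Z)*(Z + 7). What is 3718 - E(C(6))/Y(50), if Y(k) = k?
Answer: 90616/25 ≈ 3624.6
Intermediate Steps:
C(Z) = 10*Z*(7 + Z) (C(Z) = 5*((Z + Z)*(Z + 7)) = 5*((2*Z)*(7 + Z)) = 5*(2*Z*(7 + Z)) = 10*Z*(7 + Z))
E(W) = -12 + 6*W
3718 - E(C(6))/Y(50) = 3718 - (-12 + 6*(10*6*(7 + 6)))/50 = 3718 - (-12 + 6*(10*6*13))/50 = 3718 - (-12 + 6*780)/50 = 3718 - (-12 + 4680)/50 = 3718 - 4668/50 = 3718 - 1*2334/25 = 3718 - 2334/25 = 90616/25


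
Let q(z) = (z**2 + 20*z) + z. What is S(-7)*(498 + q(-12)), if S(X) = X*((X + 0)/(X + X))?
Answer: -1365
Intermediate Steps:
S(X) = X/2 (S(X) = X*(X/((2*X))) = X*(X*(1/(2*X))) = X*(1/2) = X/2)
q(z) = z**2 + 21*z
S(-7)*(498 + q(-12)) = ((1/2)*(-7))*(498 - 12*(21 - 12)) = -7*(498 - 12*9)/2 = -7*(498 - 108)/2 = -7/2*390 = -1365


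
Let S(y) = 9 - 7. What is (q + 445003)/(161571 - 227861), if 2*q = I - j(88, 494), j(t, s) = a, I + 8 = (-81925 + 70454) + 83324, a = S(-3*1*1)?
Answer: -137407/18940 ≈ -7.2549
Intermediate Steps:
S(y) = 2
a = 2
I = 71845 (I = -8 + ((-81925 + 70454) + 83324) = -8 + (-11471 + 83324) = -8 + 71853 = 71845)
j(t, s) = 2
q = 71843/2 (q = (71845 - 1*2)/2 = (71845 - 2)/2 = (1/2)*71843 = 71843/2 ≈ 35922.)
(q + 445003)/(161571 - 227861) = (71843/2 + 445003)/(161571 - 227861) = (961849/2)/(-66290) = (961849/2)*(-1/66290) = -137407/18940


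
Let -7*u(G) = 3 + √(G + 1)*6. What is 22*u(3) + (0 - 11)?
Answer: -407/7 ≈ -58.143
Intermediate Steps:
u(G) = -3/7 - 6*√(1 + G)/7 (u(G) = -(3 + √(G + 1)*6)/7 = -(3 + √(1 + G)*6)/7 = -(3 + 6*√(1 + G))/7 = -3/7 - 6*√(1 + G)/7)
22*u(3) + (0 - 11) = 22*(-3/7 - 6*√(1 + 3)/7) + (0 - 11) = 22*(-3/7 - 6*√4/7) - 11 = 22*(-3/7 - 6/7*2) - 11 = 22*(-3/7 - 12/7) - 11 = 22*(-15/7) - 11 = -330/7 - 11 = -407/7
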